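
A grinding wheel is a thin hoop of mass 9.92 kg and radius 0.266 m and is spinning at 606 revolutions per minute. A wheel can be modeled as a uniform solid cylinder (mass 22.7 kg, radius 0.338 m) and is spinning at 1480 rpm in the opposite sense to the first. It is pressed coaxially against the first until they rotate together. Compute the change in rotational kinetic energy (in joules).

No external torque acts about the common axis, so total angular momentum is conserved.
Moments of inertia: I_A = (9.92)(0.266)² = 0.7019 kg·m²; I_B = ½(22.7)(0.338)² = 1.297 kg·m².
Taking A's sense as positive: L = (0.7019)(606) − (1.297)(1480) = -1494 kg·m²·rpm.
Combined I = 0.7019 + 1.297 = 1.999 kg·m².
ω_f = L / I = -1494 / 1.999 = -747.4 rpm.
KE_i = ½ΣIω² = 16990 J; KE_f = ½(1.999)(78.27)² = 6121 J.

ΔKE ≈ -10900 J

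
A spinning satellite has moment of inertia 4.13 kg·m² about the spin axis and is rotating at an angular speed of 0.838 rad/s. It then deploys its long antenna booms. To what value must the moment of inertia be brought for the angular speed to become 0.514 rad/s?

Angular momentum about the spin axis is conserved since the torque about it is zero.
I₂ = I₁ω₁ / ω₂ = (4.13)(0.838) / (0.514) = 6.733 kg·m².

I₂ ≈ 6.73 kg·m²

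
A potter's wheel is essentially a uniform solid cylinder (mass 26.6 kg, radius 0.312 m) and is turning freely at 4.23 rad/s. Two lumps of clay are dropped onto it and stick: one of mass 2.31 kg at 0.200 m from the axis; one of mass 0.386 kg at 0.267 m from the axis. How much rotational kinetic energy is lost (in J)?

energy lost ≈ 0.982 J

The added mass arrives with no angular momentum about the axis, and any external torque about the axis is negligible, so the system's angular momentum is conserved.
I_p = ½(26.6)(0.312)² = 1.295 kg·m².
Added inertia Σmr² = (2.31)(0.200)² + (0.386)(0.267)² = 0.1199 kg·m²; I_f = 1.295 + 0.1199 = 1.415 kg·m².
ω_f = I_p ω_i / I_f = (1.295)(4.23) / 1.415 = 3.871 rad/s.
KE_i = ½(1.295)(4.230 rad/s)² = 11.58 J; KE_f = ½(1.415)(3.871)² = 10.60 J.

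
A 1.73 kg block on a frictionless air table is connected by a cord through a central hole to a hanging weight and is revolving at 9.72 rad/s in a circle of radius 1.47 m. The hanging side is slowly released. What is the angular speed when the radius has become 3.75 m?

ω₂ ≈ 1.49 rad/s

The constraining force is radial, so m r² ω about the center is conserved.
ω₂ = ω₁ (r₁/r₂)² = (9.72)(1.47/3.75)² = 1.494 rad/s.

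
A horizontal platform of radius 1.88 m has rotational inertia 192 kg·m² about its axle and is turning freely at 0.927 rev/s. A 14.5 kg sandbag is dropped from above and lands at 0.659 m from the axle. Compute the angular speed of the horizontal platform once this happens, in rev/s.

ω_f ≈ 0.898 rev/s

No external torque acts about the axle; L_before = L_after.
Added inertia Σmr² = (14.5)(0.659)² = 6.297 kg·m²; I_f = 192.0 + 6.297 = 198.3 kg·m².
ω_f = I_p ω_i / I_f = (192.0)(0.927) / 198.3 = 0.8976 rev/s.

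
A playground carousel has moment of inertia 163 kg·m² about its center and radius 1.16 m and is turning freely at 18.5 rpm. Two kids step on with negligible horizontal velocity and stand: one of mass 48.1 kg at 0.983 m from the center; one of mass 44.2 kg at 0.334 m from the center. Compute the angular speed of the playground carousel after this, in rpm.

ω_f ≈ 14.1 rpm

No external torque acts about the center; L_before = L_after.
Added inertia Σmr² = (48.1)(0.983)² + (44.2)(0.334)² = 51.41 kg·m²; I_f = 163.0 + 51.41 = 214.4 kg·m².
ω_f = I_p ω_i / I_f = (163.0)(18.5) / 214.4 = 14.06 rpm.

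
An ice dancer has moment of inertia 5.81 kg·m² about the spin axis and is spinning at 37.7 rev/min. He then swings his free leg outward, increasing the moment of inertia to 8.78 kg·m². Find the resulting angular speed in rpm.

Angular momentum about the spin axis is conserved since the torque about it is zero.
ω₂ = I₁ω₁ / I₂ = (5.810)(37.7 rpm) / (8.780) = 24.95 rpm.

ω₂ ≈ 24.9 rpm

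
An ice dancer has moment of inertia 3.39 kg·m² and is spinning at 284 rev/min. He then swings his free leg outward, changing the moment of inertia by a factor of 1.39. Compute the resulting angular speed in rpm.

No external torque acts about the spin axis, so angular momentum is conserved.
I₂ = 1.39 × 3.39 = 4.712 kg·m².
ω₂ = I₁ω₁ / I₂ = (3.390)(284 rpm) / (4.712) = 204.3 rpm.

ω₂ ≈ 204 rpm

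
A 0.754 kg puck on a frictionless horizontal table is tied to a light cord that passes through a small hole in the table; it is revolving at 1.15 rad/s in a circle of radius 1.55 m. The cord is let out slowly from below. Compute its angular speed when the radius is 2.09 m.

ω₂ ≈ 0.633 rad/s

No torque about the axis ⇒ m r₁² ω₁ = m r₂² ω₂.
ω₂ = ω₁ (r₁/r₂)² = (1.15)(1.55/2.09)² = 0.6325 rad/s.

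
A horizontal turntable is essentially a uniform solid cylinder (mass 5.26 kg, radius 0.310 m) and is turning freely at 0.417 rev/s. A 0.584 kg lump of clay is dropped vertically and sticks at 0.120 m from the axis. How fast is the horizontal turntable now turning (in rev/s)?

No external torque acts about the axis; L_before = L_after.
I_p = ½(5.26)(0.310)² = 0.2527 kg·m².
Added inertia Σmr² = (0.584)(0.120)² = 0.008410 kg·m²; I_f = 0.2527 + 0.008410 = 0.2612 kg·m².
ω_f = I_p ω_i / I_f = (0.2527)(0.417) / 0.2612 = 0.4036 rev/s.

ω_f ≈ 0.404 rev/s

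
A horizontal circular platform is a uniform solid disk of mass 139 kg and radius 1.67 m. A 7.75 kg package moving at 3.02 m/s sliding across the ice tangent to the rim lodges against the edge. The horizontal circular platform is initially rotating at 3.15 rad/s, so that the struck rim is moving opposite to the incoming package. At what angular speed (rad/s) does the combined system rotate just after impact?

|ω_f| ≈ 2.65 rad/s

About the central axle the impulsive forces during the collision are internal, so angular momentum about that axis is conserved.
I_p = ½(139)(1.67)² = 193.8 kg·m². Taking the sense of the package's angular momentum as positive, L_{package} = m v R = (7.75)(3.02)(1.67) = 39.09 kg·m²/s.
L_i = −I_p ω_p + m v R = −(193.8)(3.15) + 39.09 = -571.5 kg·m²/s.
After sticking, I_f = I_p + m R² = 193.8 + (7.75)(1.67)² = 215.4 kg·m².
ω_f = L_i / I_f = -571.5 / 215.4 = -2.653 rad/s.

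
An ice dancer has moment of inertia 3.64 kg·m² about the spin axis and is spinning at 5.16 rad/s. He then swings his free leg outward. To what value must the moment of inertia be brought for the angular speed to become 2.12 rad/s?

No external torque acts about the spin axis, so angular momentum is conserved.
I₂ = I₁ω₁ / ω₂ = (3.64)(5.16) / (2.12) = 8.860 kg·m².

I₂ ≈ 8.86 kg·m²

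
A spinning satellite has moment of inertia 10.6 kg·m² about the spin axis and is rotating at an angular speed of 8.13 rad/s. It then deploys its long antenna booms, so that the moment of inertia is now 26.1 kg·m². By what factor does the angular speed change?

ω₂/ω₁ ≈ 0.406

No external torque acts about the spin axis, so angular momentum is conserved.
ω₂/ω₁ = I₁/I₂ = 10.60 / 26.10 = 0.4061.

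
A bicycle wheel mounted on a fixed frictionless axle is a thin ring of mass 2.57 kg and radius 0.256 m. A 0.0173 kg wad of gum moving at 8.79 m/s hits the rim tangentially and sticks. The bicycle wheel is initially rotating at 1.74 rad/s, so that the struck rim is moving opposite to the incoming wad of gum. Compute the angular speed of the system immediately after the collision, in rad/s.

|ω_f| ≈ 1.50 rad/s

The axle reaction passes through the axle and exerts no torque about it; angular momentum about the axle is conserved through the impact.
I_p = (2.57)(0.256)² = 0.1684 kg·m². Taking the sense of the wad of gum's angular momentum as positive, L_{wad} = m v R = (0.0173)(8.79)(0.256) = 0.03893 kg·m²/s.
L_i = −I_p ω_p + m v R = −(0.1684)(1.74) + 0.03893 = -0.2541 kg·m²/s.
After sticking, I_f = I_p + m R² = 0.1684 + (0.0173)(0.256)² = 0.1696 kg·m².
ω_f = L_i / I_f = -0.2541 / 0.1696 = -1.499 rad/s.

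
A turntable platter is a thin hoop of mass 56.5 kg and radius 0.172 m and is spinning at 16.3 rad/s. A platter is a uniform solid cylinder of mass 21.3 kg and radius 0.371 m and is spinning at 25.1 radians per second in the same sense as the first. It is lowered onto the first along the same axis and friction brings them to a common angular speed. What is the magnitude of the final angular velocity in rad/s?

No external torque acts about the common axis, so total angular momentum is conserved.
Moments of inertia: I_A = (56.5)(0.172)² = 1.671 kg·m²; I_B = ½(21.3)(0.371)² = 1.466 kg·m².
Taking A's sense as positive: L = (1.671)(16.3) + (1.466)(25.1) = 64.04 kg·m²·rad/s.
Combined I = 1.671 + 1.466 = 3.137 kg·m².
ω_f = L / I = 64.04 / 3.137 = 20.41 rad/s.

|ω_f| ≈ 20.4 rad/s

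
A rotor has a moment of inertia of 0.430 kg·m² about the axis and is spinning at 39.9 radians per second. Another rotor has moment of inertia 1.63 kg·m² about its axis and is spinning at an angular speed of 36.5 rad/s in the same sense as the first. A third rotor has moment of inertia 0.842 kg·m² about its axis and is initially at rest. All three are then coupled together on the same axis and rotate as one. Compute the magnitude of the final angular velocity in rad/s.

|ω_f| ≈ 26.4 rad/s

The coupling torques are internal; angular momentum about the shared axis is conserved.
Taking A's sense as positive: L = (0.4300)(39.9) + (1.630)(36.5) = 76.65 kg·m²·rad/s.
Combined I = 0.4300 + 1.630 + 0.8420 = 2.902 kg·m².
ω_f = L / I = 76.65 / 2.902 = 26.41 rad/s.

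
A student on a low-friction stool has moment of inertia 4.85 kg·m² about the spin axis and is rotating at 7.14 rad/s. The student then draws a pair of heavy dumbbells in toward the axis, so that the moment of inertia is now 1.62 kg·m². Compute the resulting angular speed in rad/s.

With no external torque about the axis, L is conserved: I₁ω₁ = I₂ω₂.
ω₂ = I₁ω₁ / I₂ = (4.850)(7.14 rad/s) / (1.620) = 21.38 rad/s.

ω₂ ≈ 21.4 rad/s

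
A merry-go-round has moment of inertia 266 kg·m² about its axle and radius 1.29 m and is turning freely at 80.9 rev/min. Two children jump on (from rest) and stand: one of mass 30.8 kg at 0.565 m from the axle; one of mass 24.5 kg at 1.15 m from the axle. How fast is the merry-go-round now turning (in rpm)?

The added mass arrives with no angular momentum about the axle, and any external torque about the axle is negligible, so the system's angular momentum is conserved.
Added inertia Σmr² = (30.8)(0.565)² + (24.5)(1.15)² = 42.23 kg·m²; I_f = 266.0 + 42.23 = 308.2 kg·m².
ω_f = I_p ω_i / I_f = (266.0)(80.9) / 308.2 = 69.82 rpm.

ω_f ≈ 69.8 rpm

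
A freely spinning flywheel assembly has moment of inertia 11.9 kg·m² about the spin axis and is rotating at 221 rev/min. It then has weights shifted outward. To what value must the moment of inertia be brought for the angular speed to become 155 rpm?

Angular momentum about the spin axis is conserved since the torque about it is zero.
I₂ = I₁ω₁ / ω₂ = (11.9)(221) / (155) = 16.97 kg·m².

I₂ ≈ 17.0 kg·m²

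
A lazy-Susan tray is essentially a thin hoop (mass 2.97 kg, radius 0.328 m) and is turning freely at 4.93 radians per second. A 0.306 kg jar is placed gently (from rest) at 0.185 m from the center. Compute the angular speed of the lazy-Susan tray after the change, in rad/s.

The added mass arrives with no angular momentum about the center, and any external torque about the center is negligible, so the system's angular momentum is conserved.
I_p = (2.97)(0.328)² = 0.3195 kg·m².
Added inertia Σmr² = (0.306)(0.185)² = 0.01047 kg·m²; I_f = 0.3195 + 0.01047 = 0.3300 kg·m².
ω_f = I_p ω_i / I_f = (0.3195)(4.93) / 0.3300 = 4.774 rad/s.

ω_f ≈ 4.77 rad/s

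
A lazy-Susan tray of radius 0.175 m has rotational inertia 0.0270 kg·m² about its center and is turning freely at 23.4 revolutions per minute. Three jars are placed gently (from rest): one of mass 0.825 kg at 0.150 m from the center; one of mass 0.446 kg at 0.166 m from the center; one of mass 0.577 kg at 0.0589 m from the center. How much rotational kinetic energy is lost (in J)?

No external torque acts about the center; L_before = L_after.
Added inertia Σmr² = (0.825)(0.150)² + (0.446)(0.166)² + (0.577)(0.0589)² = 0.03285 kg·m²; I_f = 0.02700 + 0.03285 = 0.05985 kg·m².
ω_f = I_p ω_i / I_f = (0.02700)(23.4) / 0.05985 = 10.56 rpm.
KE_i = ½(0.02700)(2.450 rad/s)² = 0.08106 J; KE_f = ½(0.05985)(1.105)² = 0.03657 J.

energy lost ≈ 0.0445 J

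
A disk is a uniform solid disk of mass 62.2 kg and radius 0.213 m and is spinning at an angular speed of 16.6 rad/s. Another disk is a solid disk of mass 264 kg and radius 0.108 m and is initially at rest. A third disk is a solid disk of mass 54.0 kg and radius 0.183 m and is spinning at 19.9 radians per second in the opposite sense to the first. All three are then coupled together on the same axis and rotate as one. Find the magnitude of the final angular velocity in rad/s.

|ω_f| ≈ 1.41 rad/s

The coupling torques are internal; angular momentum about the shared axis is conserved.
Moments of inertia: I_A = ½(62.2)(0.213)² = 1.411 kg·m²; I_B = ½(264)(0.108)² = 1.540 kg·m²; I_C = ½(54.0)(0.183)² = 0.9042 kg·m².
Taking A's sense as positive: L = (1.411)(16.6) − (0.9042)(19.9) = 5.429 kg·m²·rad/s.
Combined I = 1.411 + 1.540 + 0.9042 = 3.855 kg·m².
ω_f = L / I = 5.429 / 3.855 = 1.408 rad/s.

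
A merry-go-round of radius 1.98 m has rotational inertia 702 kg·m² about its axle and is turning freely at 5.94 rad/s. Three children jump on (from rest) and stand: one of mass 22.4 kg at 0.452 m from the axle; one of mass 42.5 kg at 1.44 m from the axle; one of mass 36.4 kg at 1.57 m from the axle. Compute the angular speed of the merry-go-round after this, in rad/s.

No external torque acts about the axle; L_before = L_after.
Added inertia Σmr² = (22.4)(0.452)² + (42.5)(1.44)² + (36.4)(1.57)² = 182.4 kg·m²; I_f = 702.0 + 182.4 = 884.4 kg·m².
ω_f = I_p ω_i / I_f = (702.0)(5.94) / 884.4 = 4.715 rad/s.

ω_f ≈ 4.71 rad/s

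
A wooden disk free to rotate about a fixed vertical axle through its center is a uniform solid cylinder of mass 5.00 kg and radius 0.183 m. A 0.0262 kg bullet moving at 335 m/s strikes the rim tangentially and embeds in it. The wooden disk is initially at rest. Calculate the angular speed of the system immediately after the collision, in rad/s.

|ω_f| ≈ 19.0 rad/s

About the axle the impulsive forces during the collision are internal, so angular momentum about that axis is conserved.
I_p = ½(5.00)(0.183)² = 0.08372 kg·m². Taking the sense of the bullet's angular momentum as positive, L_{bullet} = m v R = (0.0262)(335)(0.183) = 1.606 kg·m²/s.
L_i = 0 + 1.606 = 1.606 kg·m²/s.
After sticking, I_f = I_p + m R² = 0.08372 + (0.0262)(0.183)² = 0.08460 kg·m².
ω_f = L_i / I_f = 1.606 / 0.08460 = 18.99 rad/s.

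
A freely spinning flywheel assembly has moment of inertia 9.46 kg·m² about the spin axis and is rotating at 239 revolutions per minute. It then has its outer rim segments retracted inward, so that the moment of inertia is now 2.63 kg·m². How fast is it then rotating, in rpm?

ω₂ ≈ 860 rpm

With no external torque about the axis, L is conserved: I₁ω₁ = I₂ω₂.
ω₂ = I₁ω₁ / I₂ = (9.460)(239 rpm) / (2.630) = 859.7 rpm.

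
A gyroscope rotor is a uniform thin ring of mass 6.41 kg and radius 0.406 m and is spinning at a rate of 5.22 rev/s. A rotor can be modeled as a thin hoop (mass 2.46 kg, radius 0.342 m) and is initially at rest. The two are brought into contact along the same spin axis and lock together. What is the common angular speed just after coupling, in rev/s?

|ω_f| ≈ 4.10 rev/s

The coupling torques are internal; angular momentum about the shared axis is conserved.
Moments of inertia: I_A = (6.41)(0.406)² = 1.057 kg·m²; I_B = (2.46)(0.342)² = 0.2877 kg·m².
Taking A's sense as positive: L = (1.057)(5.22) = 5.515 kg·m²·rev/s.
Combined I = 1.057 + 0.2877 = 1.344 kg·m².
ω_f = L / I = 5.515 / 1.344 = 4.103 rev/s.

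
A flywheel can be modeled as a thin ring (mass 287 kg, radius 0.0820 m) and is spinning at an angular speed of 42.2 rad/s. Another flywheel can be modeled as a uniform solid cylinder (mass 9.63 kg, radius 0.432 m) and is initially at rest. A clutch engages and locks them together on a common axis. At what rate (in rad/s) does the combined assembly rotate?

|ω_f| ≈ 28.8 rad/s

The coupling torques are internal; angular momentum about the shared axis is conserved.
Moments of inertia: I_A = (287)(0.0820)² = 1.930 kg·m²; I_B = ½(9.63)(0.432)² = 0.8986 kg·m².
Taking A's sense as positive: L = (1.930)(42.2) = 81.44 kg·m²·rad/s.
Combined I = 1.930 + 0.8986 = 2.828 kg·m².
ω_f = L / I = 81.44 / 2.828 = 28.79 rad/s.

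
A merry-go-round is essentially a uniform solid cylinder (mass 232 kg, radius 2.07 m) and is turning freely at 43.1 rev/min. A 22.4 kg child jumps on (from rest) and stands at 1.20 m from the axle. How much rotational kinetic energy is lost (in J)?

energy lost ≈ 309 J

The added mass arrives with no angular momentum about the axle, and any external torque about the axle is negligible, so the system's angular momentum is conserved.
I_p = ½(232)(2.07)² = 497.0 kg·m².
Added inertia Σmr² = (22.4)(1.20)² = 32.26 kg·m²; I_f = 497.0 + 32.26 = 529.3 kg·m².
ω_f = I_p ω_i / I_f = (497.0)(43.1) / 529.3 = 40.47 rpm.
KE_i = ½(497.0)(4.513 rad/s)² = 5063 J; KE_f = ½(529.3)(4.238)² = 4754 J.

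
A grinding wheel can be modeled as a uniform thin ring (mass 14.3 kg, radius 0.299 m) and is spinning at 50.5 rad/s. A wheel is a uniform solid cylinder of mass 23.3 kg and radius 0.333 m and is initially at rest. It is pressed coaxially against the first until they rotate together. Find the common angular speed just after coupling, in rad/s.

|ω_f| ≈ 25.1 rad/s

The coupling torques are internal; angular momentum about the shared axis is conserved.
Moments of inertia: I_A = (14.3)(0.299)² = 1.278 kg·m²; I_B = ½(23.3)(0.333)² = 1.292 kg·m².
Taking A's sense as positive: L = (1.278)(50.5) = 64.56 kg·m²·rad/s.
Combined I = 1.278 + 1.292 = 2.570 kg·m².
ω_f = L / I = 64.56 / 2.570 = 25.12 rad/s.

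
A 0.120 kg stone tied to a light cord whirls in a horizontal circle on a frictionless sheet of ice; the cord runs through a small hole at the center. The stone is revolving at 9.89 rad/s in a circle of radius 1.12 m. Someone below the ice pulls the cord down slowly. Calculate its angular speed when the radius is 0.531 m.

No torque about the axis ⇒ m r₁² ω₁ = m r₂² ω₂.
ω₂ = ω₁ (r₁/r₂)² = (9.89)(1.12/0.531)² = 44.00 rad/s.

ω₂ ≈ 44.0 rad/s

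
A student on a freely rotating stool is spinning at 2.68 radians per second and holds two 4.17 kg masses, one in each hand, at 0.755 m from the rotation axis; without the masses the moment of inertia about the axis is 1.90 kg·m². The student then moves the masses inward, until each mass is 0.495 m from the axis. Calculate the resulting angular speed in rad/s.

Angular momentum about the spin axis is conserved since the torque about it is zero.
I₁ = 1.90 + 2(4.17)(0.755)² = 6.654 kg·m²; I₂ = 1.90 + 2(4.17)(0.495)² = 3.944 kg·m².
ω₂ = I₁ω₁ / I₂ = (6.654)(2.68 rad/s) / (3.944) = 4.522 rad/s.

ω₂ ≈ 4.52 rad/s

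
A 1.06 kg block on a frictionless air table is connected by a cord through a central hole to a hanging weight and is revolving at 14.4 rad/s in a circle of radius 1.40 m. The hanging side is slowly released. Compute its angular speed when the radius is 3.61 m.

ω₂ ≈ 2.17 rad/s

The constraining force is radial, so m r² ω about the center is conserved.
ω₂ = ω₁ (r₁/r₂)² = (14.4)(1.40/3.61)² = 2.166 rad/s.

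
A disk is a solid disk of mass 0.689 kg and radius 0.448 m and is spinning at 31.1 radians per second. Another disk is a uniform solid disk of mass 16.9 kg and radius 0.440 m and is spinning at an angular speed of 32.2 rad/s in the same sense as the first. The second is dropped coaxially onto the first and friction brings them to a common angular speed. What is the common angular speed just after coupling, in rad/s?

|ω_f| ≈ 32.2 rad/s

The coupling torques are internal; angular momentum about the shared axis is conserved.
Moments of inertia: I_A = ½(0.689)(0.448)² = 0.06914 kg·m²; I_B = ½(16.9)(0.440)² = 1.636 kg·m².
Taking A's sense as positive: L = (0.06914)(31.1) + (1.636)(32.2) = 54.83 kg·m²·rad/s.
Combined I = 0.06914 + 1.636 = 1.705 kg·m².
ω_f = L / I = 54.83 / 1.705 = 32.16 rad/s.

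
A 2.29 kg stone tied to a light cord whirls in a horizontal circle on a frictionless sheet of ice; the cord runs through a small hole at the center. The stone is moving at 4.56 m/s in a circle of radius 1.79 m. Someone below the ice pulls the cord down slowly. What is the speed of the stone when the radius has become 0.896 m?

v₂ ≈ 9.11 m/s

The only horizontal force on the mass is along the cord (radial), so it exerts no torque about the hole and angular momentum m v r is conserved.
v₂ = v₁ r₁ / r₂ = (4.56)(1.79) / (0.896) = 9.110 m/s.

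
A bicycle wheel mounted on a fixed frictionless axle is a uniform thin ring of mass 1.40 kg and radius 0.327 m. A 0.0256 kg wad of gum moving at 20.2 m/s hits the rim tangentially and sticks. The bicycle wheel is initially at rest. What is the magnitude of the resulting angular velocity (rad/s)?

The axle reaction passes through the axle and exerts no torque about it; angular momentum about the axle is conserved through the impact.
I_p = (1.40)(0.327)² = 0.1497 kg·m². Taking the sense of the wad of gum's angular momentum as positive, L_{wad} = m v R = (0.0256)(20.2)(0.327) = 0.1691 kg·m²/s.
L_i = 0 + 0.1691 = 0.1691 kg·m²/s.
After sticking, I_f = I_p + m R² = 0.1497 + (0.0256)(0.327)² = 0.1524 kg·m².
ω_f = L_i / I_f = 0.1691 / 0.1524 = 1.109 rad/s.

|ω_f| ≈ 1.11 rad/s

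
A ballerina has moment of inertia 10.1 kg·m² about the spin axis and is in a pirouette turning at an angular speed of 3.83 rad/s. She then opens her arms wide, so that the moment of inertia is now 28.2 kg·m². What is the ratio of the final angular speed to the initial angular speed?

ω₂/ω₁ ≈ 0.358

No external torque acts about the spin axis, so angular momentum is conserved.
ω₂/ω₁ = I₁/I₂ = 10.10 / 28.20 = 0.3582.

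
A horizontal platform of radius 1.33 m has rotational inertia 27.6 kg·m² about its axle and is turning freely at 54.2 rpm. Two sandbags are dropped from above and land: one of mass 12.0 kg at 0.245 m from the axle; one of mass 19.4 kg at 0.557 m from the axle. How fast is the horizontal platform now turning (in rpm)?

ω_f ≈ 43.6 rpm

No external torque acts about the axle; L_before = L_after.
Added inertia Σmr² = (12.0)(0.245)² + (19.4)(0.557)² = 6.739 kg·m²; I_f = 27.60 + 6.739 = 34.34 kg·m².
ω_f = I_p ω_i / I_f = (27.60)(54.2) / 34.34 = 43.56 rpm.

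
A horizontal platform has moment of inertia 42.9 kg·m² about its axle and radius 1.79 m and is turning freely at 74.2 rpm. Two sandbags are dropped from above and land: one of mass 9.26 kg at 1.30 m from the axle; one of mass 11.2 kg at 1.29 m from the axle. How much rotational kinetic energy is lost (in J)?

The added mass arrives with no angular momentum about the axle, and any external torque about the axle is negligible, so the system's angular momentum is conserved.
Added inertia Σmr² = (9.26)(1.30)² + (11.2)(1.29)² = 34.29 kg·m²; I_f = 42.90 + 34.29 = 77.19 kg·m².
ω_f = I_p ω_i / I_f = (42.90)(74.2) / 77.19 = 41.24 rpm.
KE_i = ½(42.90)(7.770 rad/s)² = 1295 J; KE_f = ½(77.19)(4.319)² = 719.8 J.

energy lost ≈ 575 J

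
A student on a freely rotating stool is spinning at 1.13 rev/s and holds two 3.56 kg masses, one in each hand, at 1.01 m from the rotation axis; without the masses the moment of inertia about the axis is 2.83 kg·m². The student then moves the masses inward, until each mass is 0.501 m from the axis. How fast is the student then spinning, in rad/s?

ω₂ ≈ 15.5 rad/s

Angular momentum about the spin axis is conserved since the torque about it is zero.
I₁ = 2.83 + 2(3.56)(1.01)² = 10.09 kg·m²; I₂ = 2.83 + 2(3.56)(0.501)² = 4.617 kg·m².
ω₂ = I₁ω₁ / I₂ = (10.09)(1.13 rev/s) / (4.617) = 2.470 rev/s = 15.52 rad/s.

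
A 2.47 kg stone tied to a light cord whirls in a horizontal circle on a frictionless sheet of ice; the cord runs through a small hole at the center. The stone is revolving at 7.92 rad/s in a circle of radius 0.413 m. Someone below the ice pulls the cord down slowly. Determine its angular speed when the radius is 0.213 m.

No torque about the axis ⇒ m r₁² ω₁ = m r₂² ω₂.
ω₂ = ω₁ (r₁/r₂)² = (7.92)(0.413/0.213)² = 29.78 rad/s.

ω₂ ≈ 29.8 rad/s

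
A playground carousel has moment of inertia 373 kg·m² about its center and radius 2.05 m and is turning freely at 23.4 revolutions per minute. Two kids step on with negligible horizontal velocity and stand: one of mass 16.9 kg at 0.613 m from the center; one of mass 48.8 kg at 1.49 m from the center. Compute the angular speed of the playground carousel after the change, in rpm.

No external torque acts about the center; L_before = L_after.
Added inertia Σmr² = (16.9)(0.613)² + (48.8)(1.49)² = 114.7 kg·m²; I_f = 373.0 + 114.7 = 487.7 kg·m².
ω_f = I_p ω_i / I_f = (373.0)(23.4) / 487.7 = 17.90 rpm.

ω_f ≈ 17.9 rpm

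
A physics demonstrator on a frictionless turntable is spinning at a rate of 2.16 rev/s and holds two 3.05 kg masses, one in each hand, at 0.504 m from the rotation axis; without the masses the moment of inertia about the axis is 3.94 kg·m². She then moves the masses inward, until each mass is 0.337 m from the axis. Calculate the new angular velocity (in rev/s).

Angular momentum about the spin axis is conserved since the torque about it is zero.
I₁ = 3.94 + 2(3.05)(0.504)² = 5.489 kg·m²; I₂ = 3.94 + 2(3.05)(0.337)² = 4.633 kg·m².
ω₂ = I₁ω₁ / I₂ = (5.489)(2.16 rev/s) / (4.633) = 2.559 rev/s.

ω₂ ≈ 2.56 rev/s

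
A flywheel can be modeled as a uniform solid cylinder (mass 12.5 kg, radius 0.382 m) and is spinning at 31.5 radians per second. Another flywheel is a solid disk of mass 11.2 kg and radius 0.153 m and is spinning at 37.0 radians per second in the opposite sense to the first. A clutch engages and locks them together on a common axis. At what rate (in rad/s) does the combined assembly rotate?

|ω_f| ≈ 22.9 rad/s

No external torque acts about the common axis, so total angular momentum is conserved.
Moments of inertia: I_A = ½(12.5)(0.382)² = 0.9120 kg·m²; I_B = ½(11.2)(0.153)² = 0.1311 kg·m².
Taking A's sense as positive: L = (0.9120)(31.5) − (0.1311)(37.0) = 23.88 kg·m²·rad/s.
Combined I = 0.9120 + 0.1311 = 1.043 kg·m².
ω_f = L / I = 23.88 / 1.043 = 22.89 rad/s.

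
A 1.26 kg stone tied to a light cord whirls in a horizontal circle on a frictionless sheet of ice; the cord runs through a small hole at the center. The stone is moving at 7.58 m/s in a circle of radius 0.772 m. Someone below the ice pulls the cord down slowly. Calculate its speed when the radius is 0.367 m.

Central (radial) force ⇒ zero torque about the center ⇒ m v r is constant.
v₂ = v₁ r₁ / r₂ = (7.58)(0.772) / (0.367) = 15.94 m/s.

v₂ ≈ 15.9 m/s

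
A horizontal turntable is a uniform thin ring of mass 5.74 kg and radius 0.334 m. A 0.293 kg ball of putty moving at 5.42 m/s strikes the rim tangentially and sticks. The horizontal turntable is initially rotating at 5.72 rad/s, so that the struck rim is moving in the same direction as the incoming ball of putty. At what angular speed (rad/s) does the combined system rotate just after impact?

|ω_f| ≈ 6.23 rad/s

The axle reaction passes through the axle and exerts no torque about it; angular momentum about the axle is conserved through the impact.
I_p = (5.74)(0.334)² = 0.6403 kg·m². Taking the sense of the ball of putty's angular momentum as positive, L_{ball} = m v R = (0.293)(5.42)(0.334) = 0.5304 kg·m²/s.
L_i = +I_p ω_p + m v R = +(0.6403)(5.72) + 0.5304 = 4.193 kg·m²/s.
After sticking, I_f = I_p + m R² = 0.6403 + (0.293)(0.334)² = 0.6730 kg·m².
ω_f = L_i / I_f = 4.193 / 0.6730 = 6.230 rad/s.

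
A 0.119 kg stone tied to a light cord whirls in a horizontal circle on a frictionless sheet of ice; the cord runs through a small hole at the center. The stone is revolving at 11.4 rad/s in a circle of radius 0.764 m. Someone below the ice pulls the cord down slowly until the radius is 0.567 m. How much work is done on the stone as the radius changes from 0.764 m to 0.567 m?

No torque about the axis ⇒ m r₁² ω₁ = m r₂² ω₂.
ω₂ = ω₁ (r₁/r₂)² = (11.4)(0.764/0.567)² = 20.70 rad/s.
W = ΔKE = ½m(v₂² − v₁²) = 3.681 J.

W ≈ 3.68 J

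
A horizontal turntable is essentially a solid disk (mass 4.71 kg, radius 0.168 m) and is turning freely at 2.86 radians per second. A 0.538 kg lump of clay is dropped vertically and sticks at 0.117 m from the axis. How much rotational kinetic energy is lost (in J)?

energy lost ≈ 0.0271 J

No external torque acts about the axis; L_before = L_after.
I_p = ½(4.71)(0.168)² = 0.06647 kg·m².
Added inertia Σmr² = (0.538)(0.117)² = 0.007365 kg·m²; I_f = 0.06647 + 0.007365 = 0.07383 kg·m².
ω_f = I_p ω_i / I_f = (0.06647)(2.86) / 0.07383 = 2.575 rad/s.
KE_i = ½(0.06647)(2.860 rad/s)² = 0.2718 J; KE_f = ½(0.07383)(2.575)² = 0.2447 J.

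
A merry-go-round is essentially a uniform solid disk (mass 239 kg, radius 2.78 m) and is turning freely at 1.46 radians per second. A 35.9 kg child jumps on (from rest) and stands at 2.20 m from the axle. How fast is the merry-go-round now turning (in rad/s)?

No external torque acts about the axle; L_before = L_after.
I_p = ½(239)(2.78)² = 923.5 kg·m².
Added inertia Σmr² = (35.9)(2.20)² = 173.8 kg·m²; I_f = 923.5 + 173.8 = 1097 kg·m².
ω_f = I_p ω_i / I_f = (923.5)(1.46) / 1097 = 1.229 rad/s.

ω_f ≈ 1.23 rad/s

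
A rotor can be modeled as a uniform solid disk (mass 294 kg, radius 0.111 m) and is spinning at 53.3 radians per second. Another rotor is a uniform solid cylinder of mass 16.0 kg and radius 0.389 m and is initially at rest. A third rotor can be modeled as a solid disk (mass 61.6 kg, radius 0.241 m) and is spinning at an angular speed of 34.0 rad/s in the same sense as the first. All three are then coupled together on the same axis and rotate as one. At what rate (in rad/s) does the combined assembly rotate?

No external torque acts about the common axis, so total angular momentum is conserved.
Moments of inertia: I_A = ½(294)(0.111)² = 1.811 kg·m²; I_B = ½(16.0)(0.389)² = 1.211 kg·m²; I_C = ½(61.6)(0.241)² = 1.789 kg·m².
Taking A's sense as positive: L = (1.811)(53.3) + (1.789)(34.0) = 157.4 kg·m²·rad/s.
Combined I = 1.811 + 1.211 + 1.789 = 4.811 kg·m².
ω_f = L / I = 157.4 / 4.811 = 32.71 rad/s.

|ω_f| ≈ 32.7 rad/s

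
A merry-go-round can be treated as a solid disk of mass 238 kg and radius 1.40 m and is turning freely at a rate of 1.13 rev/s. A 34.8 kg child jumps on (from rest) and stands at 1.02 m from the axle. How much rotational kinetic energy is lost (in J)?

No external torque acts about the axle; L_before = L_after.
I_p = ½(238)(1.40)² = 233.2 kg·m².
Added inertia Σmr² = (34.8)(1.02)² = 36.21 kg·m²; I_f = 233.2 + 36.21 = 269.4 kg·m².
ω_f = I_p ω_i / I_f = (233.2)(1.13) / 269.4 = 0.9782 rev/s.
KE_i = ½(233.2)(7.100 rad/s)² = 5879 J; KE_f = ½(269.4)(6.146)² = 5089 J.

energy lost ≈ 790 J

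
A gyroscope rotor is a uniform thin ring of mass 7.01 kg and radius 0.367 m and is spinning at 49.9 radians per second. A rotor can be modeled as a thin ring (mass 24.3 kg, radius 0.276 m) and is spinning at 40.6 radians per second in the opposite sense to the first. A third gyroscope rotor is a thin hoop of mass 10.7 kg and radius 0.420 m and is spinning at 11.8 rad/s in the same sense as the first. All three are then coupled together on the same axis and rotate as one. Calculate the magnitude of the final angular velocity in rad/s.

|ω_f| ≈ 1.23 rad/s

The coupling torques are internal; angular momentum about the shared axis is conserved.
Moments of inertia: I_A = (7.01)(0.367)² = 0.9442 kg·m²; I_B = (24.3)(0.276)² = 1.851 kg·m²; I_C = (10.7)(0.420)² = 1.887 kg·m².
Taking A's sense as positive: L = (0.9442)(49.9) − (1.851)(40.6) + (1.887)(11.8) = -5.767 kg·m²·rad/s.
Combined I = 0.9442 + 1.851 + 1.887 = 4.683 kg·m².
ω_f = L / I = -5.767 / 4.683 = -1.232 rad/s.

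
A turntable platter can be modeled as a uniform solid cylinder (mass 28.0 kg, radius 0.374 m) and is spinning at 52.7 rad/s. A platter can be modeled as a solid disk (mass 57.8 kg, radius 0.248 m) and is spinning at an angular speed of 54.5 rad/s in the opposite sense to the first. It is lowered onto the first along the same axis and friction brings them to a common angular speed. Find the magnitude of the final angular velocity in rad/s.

No external torque acts about the common axis, so total angular momentum is conserved.
Moments of inertia: I_A = ½(28.0)(0.374)² = 1.958 kg·m²; I_B = ½(57.8)(0.248)² = 1.777 kg·m².
Taking A's sense as positive: L = (1.958)(52.7) − (1.777)(54.5) = 6.329 kg·m²·rad/s.
Combined I = 1.958 + 1.777 = 3.736 kg·m².
ω_f = L / I = 6.329 / 3.736 = 1.694 rad/s.

|ω_f| ≈ 1.69 rad/s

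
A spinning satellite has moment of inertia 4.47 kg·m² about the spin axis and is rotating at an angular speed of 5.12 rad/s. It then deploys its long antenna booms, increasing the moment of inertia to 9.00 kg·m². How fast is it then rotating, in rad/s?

ω₂ ≈ 2.54 rad/s

Angular momentum about the spin axis is conserved since the torque about it is zero.
ω₂ = I₁ω₁ / I₂ = (4.470)(5.12 rad/s) / (9.000) = 2.543 rad/s.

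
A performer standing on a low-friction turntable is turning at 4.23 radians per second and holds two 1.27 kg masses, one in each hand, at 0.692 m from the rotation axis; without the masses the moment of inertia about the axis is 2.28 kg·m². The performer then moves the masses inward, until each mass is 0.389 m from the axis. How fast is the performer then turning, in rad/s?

Angular momentum about the spin axis is conserved since the torque about it is zero.
I₁ = 2.28 + 2(1.27)(0.692)² = 3.496 kg·m²; I₂ = 2.28 + 2(1.27)(0.389)² = 2.664 kg·m².
ω₂ = I₁ω₁ / I₂ = (3.496)(4.23 rad/s) / (2.664) = 5.551 rad/s.

ω₂ ≈ 5.55 rad/s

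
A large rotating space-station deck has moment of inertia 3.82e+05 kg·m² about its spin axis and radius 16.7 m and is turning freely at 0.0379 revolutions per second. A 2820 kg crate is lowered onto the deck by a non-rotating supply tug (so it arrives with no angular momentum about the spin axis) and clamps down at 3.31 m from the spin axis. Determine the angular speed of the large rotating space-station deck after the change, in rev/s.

ω_f ≈ 0.0351 rev/s

No external torque acts about the spin axis; L_before = L_after.
Added inertia Σmr² = (2820)(3.31)² = 30900 kg·m²; I_f = 3.820e+05 + 30900 = 4.129e+05 kg·m².
ω_f = I_p ω_i / I_f = (3.820e+05)(0.0379) / 4.129e+05 = 0.03506 rev/s.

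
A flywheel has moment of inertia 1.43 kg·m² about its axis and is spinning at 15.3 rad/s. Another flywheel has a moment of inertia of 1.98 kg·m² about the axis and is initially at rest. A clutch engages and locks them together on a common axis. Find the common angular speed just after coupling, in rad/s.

No external torque acts about the common axis, so total angular momentum is conserved.
Taking A's sense as positive: L = (1.430)(15.3) = 21.88 kg·m²·rad/s.
Combined I = 1.430 + 1.980 = 3.410 kg·m².
ω_f = L / I = 21.88 / 3.410 = 6.416 rad/s.

|ω_f| ≈ 6.42 rad/s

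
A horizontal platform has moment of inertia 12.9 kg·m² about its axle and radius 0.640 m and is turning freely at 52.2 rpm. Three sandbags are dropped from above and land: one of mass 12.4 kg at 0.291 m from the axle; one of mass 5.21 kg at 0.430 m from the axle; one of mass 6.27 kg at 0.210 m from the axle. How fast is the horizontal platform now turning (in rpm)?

The added mass arrives with no angular momentum about the axle, and any external torque about the axle is negligible, so the system's angular momentum is conserved.
Added inertia Σmr² = (12.4)(0.291)² + (5.21)(0.430)² + (6.27)(0.210)² = 2.290 kg·m²; I_f = 12.90 + 2.290 = 15.19 kg·m².
ω_f = I_p ω_i / I_f = (12.90)(52.2) / 15.19 = 44.33 rpm.

ω_f ≈ 44.3 rpm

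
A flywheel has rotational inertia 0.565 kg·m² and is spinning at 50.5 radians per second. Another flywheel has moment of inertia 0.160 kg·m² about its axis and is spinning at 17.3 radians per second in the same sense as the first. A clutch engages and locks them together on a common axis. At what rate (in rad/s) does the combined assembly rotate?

The coupling torques are internal; angular momentum about the shared axis is conserved.
Taking A's sense as positive: L = (0.5650)(50.5) + (0.1600)(17.3) = 31.30 kg·m²·rad/s.
Combined I = 0.5650 + 0.1600 = 0.7250 kg·m².
ω_f = L / I = 31.30 / 0.7250 = 43.17 rad/s.

|ω_f| ≈ 43.2 rad/s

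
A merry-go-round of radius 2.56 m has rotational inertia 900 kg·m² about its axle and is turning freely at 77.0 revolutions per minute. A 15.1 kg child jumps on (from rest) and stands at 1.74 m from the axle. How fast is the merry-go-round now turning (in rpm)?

No external torque acts about the axle; L_before = L_after.
Added inertia Σmr² = (15.1)(1.74)² = 45.72 kg·m²; I_f = 900.0 + 45.72 = 945.7 kg·m².
ω_f = I_p ω_i / I_f = (900.0)(77.0) / 945.7 = 73.28 rpm.

ω_f ≈ 73.3 rpm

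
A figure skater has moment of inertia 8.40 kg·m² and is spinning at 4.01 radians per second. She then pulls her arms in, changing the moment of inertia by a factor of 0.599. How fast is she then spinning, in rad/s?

ω₂ ≈ 6.69 rad/s

Angular momentum about the spin axis is conserved since the torque about it is zero.
I₂ = 0.599 × 8.40 = 5.032 kg·m².
ω₂ = I₁ω₁ / I₂ = (8.400)(4.01 rad/s) / (5.032) = 6.694 rad/s.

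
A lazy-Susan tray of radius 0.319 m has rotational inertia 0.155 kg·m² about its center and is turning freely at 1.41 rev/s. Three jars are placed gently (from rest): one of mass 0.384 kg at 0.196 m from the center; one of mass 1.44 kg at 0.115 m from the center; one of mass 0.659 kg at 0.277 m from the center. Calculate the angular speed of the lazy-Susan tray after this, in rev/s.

ω_f ≈ 0.913 rev/s

The added mass arrives with no angular momentum about the center, and any external torque about the center is negligible, so the system's angular momentum is conserved.
Added inertia Σmr² = (0.384)(0.196)² + (1.44)(0.115)² + (0.659)(0.277)² = 0.08436 kg·m²; I_f = 0.1550 + 0.08436 = 0.2394 kg·m².
ω_f = I_p ω_i / I_f = (0.1550)(1.41) / 0.2394 = 0.9131 rev/s.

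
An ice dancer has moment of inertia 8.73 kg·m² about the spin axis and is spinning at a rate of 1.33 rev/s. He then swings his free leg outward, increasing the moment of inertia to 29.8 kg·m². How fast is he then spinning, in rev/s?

With no external torque about the axis, L is conserved: I₁ω₁ = I₂ω₂.
ω₂ = I₁ω₁ / I₂ = (8.730)(1.33 rev/s) / (29.80) = 0.3896 rev/s.

ω₂ ≈ 0.390 rev/s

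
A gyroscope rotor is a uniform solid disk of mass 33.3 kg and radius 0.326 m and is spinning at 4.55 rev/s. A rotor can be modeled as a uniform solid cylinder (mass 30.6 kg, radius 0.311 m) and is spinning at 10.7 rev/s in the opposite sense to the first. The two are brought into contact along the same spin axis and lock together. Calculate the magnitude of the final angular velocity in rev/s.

|ω_f| ≈ 2.40 rev/s

No external torque acts about the common axis, so total angular momentum is conserved.
Moments of inertia: I_A = ½(33.3)(0.326)² = 1.769 kg·m²; I_B = ½(30.6)(0.311)² = 1.480 kg·m².
Taking A's sense as positive: L = (1.769)(4.55) − (1.480)(10.7) = -7.783 kg·m²·rev/s.
Combined I = 1.769 + 1.480 = 3.249 kg·m².
ω_f = L / I = -7.783 / 3.249 = -2.395 rev/s.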